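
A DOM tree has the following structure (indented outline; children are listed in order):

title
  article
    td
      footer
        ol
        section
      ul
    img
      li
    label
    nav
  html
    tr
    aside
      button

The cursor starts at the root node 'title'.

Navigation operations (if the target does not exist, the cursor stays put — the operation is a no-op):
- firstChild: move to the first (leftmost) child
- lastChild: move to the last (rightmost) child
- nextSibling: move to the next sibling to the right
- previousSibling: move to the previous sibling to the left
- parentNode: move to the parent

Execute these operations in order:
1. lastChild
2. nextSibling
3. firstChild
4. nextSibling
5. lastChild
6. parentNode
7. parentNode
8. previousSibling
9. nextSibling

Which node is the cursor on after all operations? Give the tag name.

Answer: html

Derivation:
After 1 (lastChild): html
After 2 (nextSibling): html (no-op, stayed)
After 3 (firstChild): tr
After 4 (nextSibling): aside
After 5 (lastChild): button
After 6 (parentNode): aside
After 7 (parentNode): html
After 8 (previousSibling): article
After 9 (nextSibling): html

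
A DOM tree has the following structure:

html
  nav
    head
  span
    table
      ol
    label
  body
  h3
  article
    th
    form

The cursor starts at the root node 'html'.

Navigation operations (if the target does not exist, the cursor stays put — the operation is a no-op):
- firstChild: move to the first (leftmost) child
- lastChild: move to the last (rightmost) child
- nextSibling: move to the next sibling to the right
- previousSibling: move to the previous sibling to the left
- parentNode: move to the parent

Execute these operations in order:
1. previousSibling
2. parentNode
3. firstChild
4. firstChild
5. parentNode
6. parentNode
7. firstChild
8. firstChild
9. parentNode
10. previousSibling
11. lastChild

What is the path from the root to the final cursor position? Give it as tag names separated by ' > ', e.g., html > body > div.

After 1 (previousSibling): html (no-op, stayed)
After 2 (parentNode): html (no-op, stayed)
After 3 (firstChild): nav
After 4 (firstChild): head
After 5 (parentNode): nav
After 6 (parentNode): html
After 7 (firstChild): nav
After 8 (firstChild): head
After 9 (parentNode): nav
After 10 (previousSibling): nav (no-op, stayed)
After 11 (lastChild): head

Answer: html > nav > head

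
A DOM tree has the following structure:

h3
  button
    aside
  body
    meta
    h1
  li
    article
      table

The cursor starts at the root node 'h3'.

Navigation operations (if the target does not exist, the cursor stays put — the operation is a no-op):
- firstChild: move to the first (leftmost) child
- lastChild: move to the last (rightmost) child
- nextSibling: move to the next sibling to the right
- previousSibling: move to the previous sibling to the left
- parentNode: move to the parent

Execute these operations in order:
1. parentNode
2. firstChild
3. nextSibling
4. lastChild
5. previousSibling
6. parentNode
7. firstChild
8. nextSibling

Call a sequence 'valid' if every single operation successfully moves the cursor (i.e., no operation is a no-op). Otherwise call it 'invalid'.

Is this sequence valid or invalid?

After 1 (parentNode): h3 (no-op, stayed)
After 2 (firstChild): button
After 3 (nextSibling): body
After 4 (lastChild): h1
After 5 (previousSibling): meta
After 6 (parentNode): body
After 7 (firstChild): meta
After 8 (nextSibling): h1

Answer: invalid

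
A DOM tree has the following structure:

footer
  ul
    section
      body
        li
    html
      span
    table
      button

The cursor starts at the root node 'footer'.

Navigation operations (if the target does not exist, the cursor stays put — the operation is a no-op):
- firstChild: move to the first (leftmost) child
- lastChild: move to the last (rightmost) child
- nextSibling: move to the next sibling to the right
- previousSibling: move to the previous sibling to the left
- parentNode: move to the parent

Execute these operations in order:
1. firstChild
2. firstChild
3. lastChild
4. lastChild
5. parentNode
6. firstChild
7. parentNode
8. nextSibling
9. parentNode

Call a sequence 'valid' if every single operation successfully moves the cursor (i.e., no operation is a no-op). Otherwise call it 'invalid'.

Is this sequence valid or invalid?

Answer: invalid

Derivation:
After 1 (firstChild): ul
After 2 (firstChild): section
After 3 (lastChild): body
After 4 (lastChild): li
After 5 (parentNode): body
After 6 (firstChild): li
After 7 (parentNode): body
After 8 (nextSibling): body (no-op, stayed)
After 9 (parentNode): section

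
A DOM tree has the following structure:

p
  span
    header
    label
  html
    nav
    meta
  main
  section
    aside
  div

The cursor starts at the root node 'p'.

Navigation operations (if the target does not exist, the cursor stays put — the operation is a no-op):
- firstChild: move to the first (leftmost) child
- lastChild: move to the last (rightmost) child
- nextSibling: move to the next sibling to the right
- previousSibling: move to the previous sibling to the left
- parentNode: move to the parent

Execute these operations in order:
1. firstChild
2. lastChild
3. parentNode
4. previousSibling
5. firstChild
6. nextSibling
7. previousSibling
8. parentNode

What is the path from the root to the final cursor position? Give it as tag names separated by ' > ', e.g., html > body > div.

After 1 (firstChild): span
After 2 (lastChild): label
After 3 (parentNode): span
After 4 (previousSibling): span (no-op, stayed)
After 5 (firstChild): header
After 6 (nextSibling): label
After 7 (previousSibling): header
After 8 (parentNode): span

Answer: p > span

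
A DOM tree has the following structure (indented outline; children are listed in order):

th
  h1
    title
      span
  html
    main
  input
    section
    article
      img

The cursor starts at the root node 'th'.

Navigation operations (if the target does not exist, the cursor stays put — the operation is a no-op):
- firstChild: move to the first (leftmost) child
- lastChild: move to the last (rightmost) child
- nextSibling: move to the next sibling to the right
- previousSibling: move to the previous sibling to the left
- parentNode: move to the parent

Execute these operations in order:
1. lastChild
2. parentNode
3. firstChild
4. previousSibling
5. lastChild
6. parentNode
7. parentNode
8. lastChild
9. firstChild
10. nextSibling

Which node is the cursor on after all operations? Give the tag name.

After 1 (lastChild): input
After 2 (parentNode): th
After 3 (firstChild): h1
After 4 (previousSibling): h1 (no-op, stayed)
After 5 (lastChild): title
After 6 (parentNode): h1
After 7 (parentNode): th
After 8 (lastChild): input
After 9 (firstChild): section
After 10 (nextSibling): article

Answer: article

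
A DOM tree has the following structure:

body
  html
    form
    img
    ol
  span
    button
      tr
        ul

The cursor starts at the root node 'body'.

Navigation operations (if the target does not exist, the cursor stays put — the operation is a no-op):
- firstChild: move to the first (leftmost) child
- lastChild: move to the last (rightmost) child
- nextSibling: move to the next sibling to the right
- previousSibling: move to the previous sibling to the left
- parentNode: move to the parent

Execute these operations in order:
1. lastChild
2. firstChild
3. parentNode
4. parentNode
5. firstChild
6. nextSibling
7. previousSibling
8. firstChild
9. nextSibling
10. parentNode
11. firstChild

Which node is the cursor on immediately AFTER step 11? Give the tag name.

After 1 (lastChild): span
After 2 (firstChild): button
After 3 (parentNode): span
After 4 (parentNode): body
After 5 (firstChild): html
After 6 (nextSibling): span
After 7 (previousSibling): html
After 8 (firstChild): form
After 9 (nextSibling): img
After 10 (parentNode): html
After 11 (firstChild): form

Answer: form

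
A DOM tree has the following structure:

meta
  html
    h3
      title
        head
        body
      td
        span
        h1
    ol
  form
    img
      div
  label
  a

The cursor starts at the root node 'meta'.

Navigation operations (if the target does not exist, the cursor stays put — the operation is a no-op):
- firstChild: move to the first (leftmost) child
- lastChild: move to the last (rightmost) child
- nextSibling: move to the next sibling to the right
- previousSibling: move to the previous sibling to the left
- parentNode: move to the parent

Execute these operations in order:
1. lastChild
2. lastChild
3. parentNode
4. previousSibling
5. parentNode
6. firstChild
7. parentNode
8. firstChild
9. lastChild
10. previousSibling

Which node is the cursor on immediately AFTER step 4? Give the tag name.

After 1 (lastChild): a
After 2 (lastChild): a (no-op, stayed)
After 3 (parentNode): meta
After 4 (previousSibling): meta (no-op, stayed)

Answer: meta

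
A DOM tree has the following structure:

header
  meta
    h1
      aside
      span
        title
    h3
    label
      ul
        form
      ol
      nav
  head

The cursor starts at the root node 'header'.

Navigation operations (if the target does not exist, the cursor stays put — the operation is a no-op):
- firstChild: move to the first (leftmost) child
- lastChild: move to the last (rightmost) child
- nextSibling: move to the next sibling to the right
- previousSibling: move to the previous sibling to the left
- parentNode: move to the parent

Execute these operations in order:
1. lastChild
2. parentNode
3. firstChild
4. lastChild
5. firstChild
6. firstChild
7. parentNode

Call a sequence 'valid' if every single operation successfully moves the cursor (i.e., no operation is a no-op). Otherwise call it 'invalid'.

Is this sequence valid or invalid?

Answer: valid

Derivation:
After 1 (lastChild): head
After 2 (parentNode): header
After 3 (firstChild): meta
After 4 (lastChild): label
After 5 (firstChild): ul
After 6 (firstChild): form
After 7 (parentNode): ul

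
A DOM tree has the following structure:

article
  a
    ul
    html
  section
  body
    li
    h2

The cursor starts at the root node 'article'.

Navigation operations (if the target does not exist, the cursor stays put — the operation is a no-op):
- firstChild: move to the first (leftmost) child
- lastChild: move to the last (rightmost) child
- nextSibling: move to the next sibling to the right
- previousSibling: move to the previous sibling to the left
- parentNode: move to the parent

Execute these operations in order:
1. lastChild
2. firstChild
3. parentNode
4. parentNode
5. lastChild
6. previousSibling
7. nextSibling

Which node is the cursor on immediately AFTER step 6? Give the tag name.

After 1 (lastChild): body
After 2 (firstChild): li
After 3 (parentNode): body
After 4 (parentNode): article
After 5 (lastChild): body
After 6 (previousSibling): section

Answer: section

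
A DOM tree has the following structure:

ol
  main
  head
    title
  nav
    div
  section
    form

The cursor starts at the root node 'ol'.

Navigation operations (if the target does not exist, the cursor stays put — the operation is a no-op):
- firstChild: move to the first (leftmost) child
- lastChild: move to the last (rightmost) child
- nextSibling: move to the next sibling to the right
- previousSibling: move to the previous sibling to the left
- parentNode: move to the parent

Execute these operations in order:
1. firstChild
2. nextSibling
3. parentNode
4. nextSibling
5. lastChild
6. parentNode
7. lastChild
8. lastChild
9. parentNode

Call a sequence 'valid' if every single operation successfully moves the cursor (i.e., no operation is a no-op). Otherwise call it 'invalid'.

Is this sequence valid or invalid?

After 1 (firstChild): main
After 2 (nextSibling): head
After 3 (parentNode): ol
After 4 (nextSibling): ol (no-op, stayed)
After 5 (lastChild): section
After 6 (parentNode): ol
After 7 (lastChild): section
After 8 (lastChild): form
After 9 (parentNode): section

Answer: invalid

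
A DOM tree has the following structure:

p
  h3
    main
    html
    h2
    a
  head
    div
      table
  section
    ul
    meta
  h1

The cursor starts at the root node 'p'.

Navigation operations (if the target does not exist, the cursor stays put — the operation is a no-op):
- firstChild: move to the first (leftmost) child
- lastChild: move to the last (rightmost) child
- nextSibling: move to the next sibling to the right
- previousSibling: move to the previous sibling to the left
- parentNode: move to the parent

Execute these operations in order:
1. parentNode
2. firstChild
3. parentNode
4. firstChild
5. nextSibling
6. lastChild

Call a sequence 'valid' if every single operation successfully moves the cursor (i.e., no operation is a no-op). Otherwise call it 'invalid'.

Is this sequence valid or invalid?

After 1 (parentNode): p (no-op, stayed)
After 2 (firstChild): h3
After 3 (parentNode): p
After 4 (firstChild): h3
After 5 (nextSibling): head
After 6 (lastChild): div

Answer: invalid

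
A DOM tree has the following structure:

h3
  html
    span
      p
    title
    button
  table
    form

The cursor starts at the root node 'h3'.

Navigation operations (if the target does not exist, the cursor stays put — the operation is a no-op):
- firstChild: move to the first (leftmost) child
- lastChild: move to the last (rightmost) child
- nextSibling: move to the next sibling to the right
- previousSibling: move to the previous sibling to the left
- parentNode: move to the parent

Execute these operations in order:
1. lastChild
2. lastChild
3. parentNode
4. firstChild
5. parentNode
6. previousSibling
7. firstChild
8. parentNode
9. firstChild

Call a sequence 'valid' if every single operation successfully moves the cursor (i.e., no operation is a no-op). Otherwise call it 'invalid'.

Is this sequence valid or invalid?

Answer: valid

Derivation:
After 1 (lastChild): table
After 2 (lastChild): form
After 3 (parentNode): table
After 4 (firstChild): form
After 5 (parentNode): table
After 6 (previousSibling): html
After 7 (firstChild): span
After 8 (parentNode): html
After 9 (firstChild): span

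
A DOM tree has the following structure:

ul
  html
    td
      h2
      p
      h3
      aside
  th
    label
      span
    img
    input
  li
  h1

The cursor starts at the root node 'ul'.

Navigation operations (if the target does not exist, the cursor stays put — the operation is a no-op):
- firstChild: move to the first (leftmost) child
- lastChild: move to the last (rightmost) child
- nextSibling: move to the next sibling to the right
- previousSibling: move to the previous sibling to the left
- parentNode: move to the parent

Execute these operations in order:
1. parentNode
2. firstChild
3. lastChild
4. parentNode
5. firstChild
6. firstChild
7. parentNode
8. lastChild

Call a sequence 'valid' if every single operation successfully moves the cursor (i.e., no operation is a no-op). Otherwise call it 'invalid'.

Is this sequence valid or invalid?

Answer: invalid

Derivation:
After 1 (parentNode): ul (no-op, stayed)
After 2 (firstChild): html
After 3 (lastChild): td
After 4 (parentNode): html
After 5 (firstChild): td
After 6 (firstChild): h2
After 7 (parentNode): td
After 8 (lastChild): aside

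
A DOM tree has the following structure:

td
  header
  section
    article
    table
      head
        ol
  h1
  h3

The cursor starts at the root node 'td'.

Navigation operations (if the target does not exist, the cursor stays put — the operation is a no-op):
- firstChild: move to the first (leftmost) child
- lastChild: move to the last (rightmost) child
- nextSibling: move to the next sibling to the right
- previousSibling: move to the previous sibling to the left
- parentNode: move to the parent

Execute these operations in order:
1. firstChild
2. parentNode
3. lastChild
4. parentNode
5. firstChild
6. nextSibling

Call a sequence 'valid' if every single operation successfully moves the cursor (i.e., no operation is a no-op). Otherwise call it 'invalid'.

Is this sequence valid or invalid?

After 1 (firstChild): header
After 2 (parentNode): td
After 3 (lastChild): h3
After 4 (parentNode): td
After 5 (firstChild): header
After 6 (nextSibling): section

Answer: valid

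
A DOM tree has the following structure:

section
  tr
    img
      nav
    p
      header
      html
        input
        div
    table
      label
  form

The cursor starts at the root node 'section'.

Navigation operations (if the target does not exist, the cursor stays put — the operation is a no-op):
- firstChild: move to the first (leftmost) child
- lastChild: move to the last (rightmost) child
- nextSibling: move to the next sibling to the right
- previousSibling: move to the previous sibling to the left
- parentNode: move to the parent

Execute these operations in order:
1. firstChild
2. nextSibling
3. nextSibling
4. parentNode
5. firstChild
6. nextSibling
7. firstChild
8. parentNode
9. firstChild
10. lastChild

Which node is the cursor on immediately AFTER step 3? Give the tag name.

Answer: form

Derivation:
After 1 (firstChild): tr
After 2 (nextSibling): form
After 3 (nextSibling): form (no-op, stayed)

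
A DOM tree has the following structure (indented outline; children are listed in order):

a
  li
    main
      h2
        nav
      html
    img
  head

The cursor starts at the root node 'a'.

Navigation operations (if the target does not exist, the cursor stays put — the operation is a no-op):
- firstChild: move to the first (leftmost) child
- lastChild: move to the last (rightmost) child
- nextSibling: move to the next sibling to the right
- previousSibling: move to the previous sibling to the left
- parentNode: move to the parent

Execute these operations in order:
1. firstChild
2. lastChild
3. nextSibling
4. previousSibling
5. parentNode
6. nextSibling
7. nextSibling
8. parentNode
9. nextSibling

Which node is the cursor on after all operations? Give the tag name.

After 1 (firstChild): li
After 2 (lastChild): img
After 3 (nextSibling): img (no-op, stayed)
After 4 (previousSibling): main
After 5 (parentNode): li
After 6 (nextSibling): head
After 7 (nextSibling): head (no-op, stayed)
After 8 (parentNode): a
After 9 (nextSibling): a (no-op, stayed)

Answer: a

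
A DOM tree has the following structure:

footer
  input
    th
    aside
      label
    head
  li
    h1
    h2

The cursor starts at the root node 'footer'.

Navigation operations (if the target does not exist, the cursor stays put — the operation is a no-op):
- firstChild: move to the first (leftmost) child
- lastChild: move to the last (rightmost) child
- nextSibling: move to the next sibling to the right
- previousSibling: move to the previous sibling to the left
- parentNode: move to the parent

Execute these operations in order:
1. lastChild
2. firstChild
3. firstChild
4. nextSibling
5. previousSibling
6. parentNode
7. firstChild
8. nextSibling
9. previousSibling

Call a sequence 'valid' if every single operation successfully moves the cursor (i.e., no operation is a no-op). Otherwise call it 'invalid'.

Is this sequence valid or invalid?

Answer: invalid

Derivation:
After 1 (lastChild): li
After 2 (firstChild): h1
After 3 (firstChild): h1 (no-op, stayed)
After 4 (nextSibling): h2
After 5 (previousSibling): h1
After 6 (parentNode): li
After 7 (firstChild): h1
After 8 (nextSibling): h2
After 9 (previousSibling): h1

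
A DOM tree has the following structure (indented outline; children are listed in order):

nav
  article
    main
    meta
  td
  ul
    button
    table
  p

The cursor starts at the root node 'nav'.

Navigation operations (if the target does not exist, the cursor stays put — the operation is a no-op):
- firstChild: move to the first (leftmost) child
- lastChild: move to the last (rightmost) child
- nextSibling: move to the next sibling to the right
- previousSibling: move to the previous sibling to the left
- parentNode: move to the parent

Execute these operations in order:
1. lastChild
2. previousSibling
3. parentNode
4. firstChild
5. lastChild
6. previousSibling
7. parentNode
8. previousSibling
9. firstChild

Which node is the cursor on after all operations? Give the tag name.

Answer: main

Derivation:
After 1 (lastChild): p
After 2 (previousSibling): ul
After 3 (parentNode): nav
After 4 (firstChild): article
After 5 (lastChild): meta
After 6 (previousSibling): main
After 7 (parentNode): article
After 8 (previousSibling): article (no-op, stayed)
After 9 (firstChild): main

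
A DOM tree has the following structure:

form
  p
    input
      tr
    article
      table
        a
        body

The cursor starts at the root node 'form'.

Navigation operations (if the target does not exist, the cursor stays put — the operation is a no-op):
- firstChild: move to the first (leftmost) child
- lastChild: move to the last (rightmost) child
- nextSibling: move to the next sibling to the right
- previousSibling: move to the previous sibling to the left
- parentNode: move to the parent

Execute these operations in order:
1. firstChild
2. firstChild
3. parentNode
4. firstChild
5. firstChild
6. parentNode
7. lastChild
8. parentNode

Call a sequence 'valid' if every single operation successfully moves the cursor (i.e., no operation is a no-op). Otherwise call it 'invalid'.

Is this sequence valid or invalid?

After 1 (firstChild): p
After 2 (firstChild): input
After 3 (parentNode): p
After 4 (firstChild): input
After 5 (firstChild): tr
After 6 (parentNode): input
After 7 (lastChild): tr
After 8 (parentNode): input

Answer: valid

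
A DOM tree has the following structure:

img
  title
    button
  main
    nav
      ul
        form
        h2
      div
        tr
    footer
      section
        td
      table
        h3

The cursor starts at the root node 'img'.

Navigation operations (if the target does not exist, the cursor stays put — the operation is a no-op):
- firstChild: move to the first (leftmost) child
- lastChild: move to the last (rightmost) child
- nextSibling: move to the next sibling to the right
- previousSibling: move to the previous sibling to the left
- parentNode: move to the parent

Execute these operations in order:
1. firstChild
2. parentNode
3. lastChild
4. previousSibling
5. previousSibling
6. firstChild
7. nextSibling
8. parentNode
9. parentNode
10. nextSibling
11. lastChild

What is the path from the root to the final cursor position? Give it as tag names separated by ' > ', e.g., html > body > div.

Answer: img > main

Derivation:
After 1 (firstChild): title
After 2 (parentNode): img
After 3 (lastChild): main
After 4 (previousSibling): title
After 5 (previousSibling): title (no-op, stayed)
After 6 (firstChild): button
After 7 (nextSibling): button (no-op, stayed)
After 8 (parentNode): title
After 9 (parentNode): img
After 10 (nextSibling): img (no-op, stayed)
After 11 (lastChild): main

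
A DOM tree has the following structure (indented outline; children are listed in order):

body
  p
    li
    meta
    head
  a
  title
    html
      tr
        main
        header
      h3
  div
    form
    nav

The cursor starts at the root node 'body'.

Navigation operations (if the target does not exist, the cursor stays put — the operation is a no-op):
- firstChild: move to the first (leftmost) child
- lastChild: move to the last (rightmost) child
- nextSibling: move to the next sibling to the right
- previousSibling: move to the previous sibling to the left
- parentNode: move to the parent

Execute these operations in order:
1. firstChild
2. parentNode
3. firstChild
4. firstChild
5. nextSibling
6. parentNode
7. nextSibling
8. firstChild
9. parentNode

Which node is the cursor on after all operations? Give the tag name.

Answer: body

Derivation:
After 1 (firstChild): p
After 2 (parentNode): body
After 3 (firstChild): p
After 4 (firstChild): li
After 5 (nextSibling): meta
After 6 (parentNode): p
After 7 (nextSibling): a
After 8 (firstChild): a (no-op, stayed)
After 9 (parentNode): body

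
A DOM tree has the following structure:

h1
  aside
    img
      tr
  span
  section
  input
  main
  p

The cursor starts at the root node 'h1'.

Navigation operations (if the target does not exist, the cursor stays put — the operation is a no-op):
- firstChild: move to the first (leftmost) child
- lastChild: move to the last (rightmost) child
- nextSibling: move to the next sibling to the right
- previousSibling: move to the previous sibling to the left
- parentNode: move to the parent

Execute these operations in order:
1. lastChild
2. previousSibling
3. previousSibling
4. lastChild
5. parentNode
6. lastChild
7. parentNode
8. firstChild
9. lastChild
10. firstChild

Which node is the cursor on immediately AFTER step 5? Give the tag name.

After 1 (lastChild): p
After 2 (previousSibling): main
After 3 (previousSibling): input
After 4 (lastChild): input (no-op, stayed)
After 5 (parentNode): h1

Answer: h1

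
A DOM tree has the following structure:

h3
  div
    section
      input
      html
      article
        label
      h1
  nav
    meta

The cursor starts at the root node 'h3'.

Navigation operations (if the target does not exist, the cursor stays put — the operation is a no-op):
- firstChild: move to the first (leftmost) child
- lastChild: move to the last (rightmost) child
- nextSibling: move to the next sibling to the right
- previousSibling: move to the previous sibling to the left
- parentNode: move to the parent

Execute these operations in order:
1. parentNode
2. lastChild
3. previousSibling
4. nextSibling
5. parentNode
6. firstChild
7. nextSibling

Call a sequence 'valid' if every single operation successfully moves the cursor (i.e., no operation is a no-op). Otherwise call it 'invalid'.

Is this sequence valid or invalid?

Answer: invalid

Derivation:
After 1 (parentNode): h3 (no-op, stayed)
After 2 (lastChild): nav
After 3 (previousSibling): div
After 4 (nextSibling): nav
After 5 (parentNode): h3
After 6 (firstChild): div
After 7 (nextSibling): nav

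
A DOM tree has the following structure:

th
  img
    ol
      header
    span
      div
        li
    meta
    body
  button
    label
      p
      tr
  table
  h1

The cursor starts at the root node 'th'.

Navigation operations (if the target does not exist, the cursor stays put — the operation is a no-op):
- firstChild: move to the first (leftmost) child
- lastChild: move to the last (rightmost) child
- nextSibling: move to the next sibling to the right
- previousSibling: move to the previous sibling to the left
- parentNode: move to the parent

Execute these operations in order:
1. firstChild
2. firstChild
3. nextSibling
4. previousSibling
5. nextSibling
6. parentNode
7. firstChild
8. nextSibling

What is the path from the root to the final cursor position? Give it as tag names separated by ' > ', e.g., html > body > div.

After 1 (firstChild): img
After 2 (firstChild): ol
After 3 (nextSibling): span
After 4 (previousSibling): ol
After 5 (nextSibling): span
After 6 (parentNode): img
After 7 (firstChild): ol
After 8 (nextSibling): span

Answer: th > img > span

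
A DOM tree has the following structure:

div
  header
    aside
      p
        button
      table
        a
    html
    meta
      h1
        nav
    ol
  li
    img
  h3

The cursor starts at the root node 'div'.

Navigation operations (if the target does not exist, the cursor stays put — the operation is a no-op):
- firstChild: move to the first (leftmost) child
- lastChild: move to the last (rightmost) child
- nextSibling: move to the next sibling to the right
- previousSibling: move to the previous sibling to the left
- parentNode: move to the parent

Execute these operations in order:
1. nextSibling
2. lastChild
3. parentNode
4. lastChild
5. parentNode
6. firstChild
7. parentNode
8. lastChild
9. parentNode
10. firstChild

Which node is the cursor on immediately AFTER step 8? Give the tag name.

Answer: h3

Derivation:
After 1 (nextSibling): div (no-op, stayed)
After 2 (lastChild): h3
After 3 (parentNode): div
After 4 (lastChild): h3
After 5 (parentNode): div
After 6 (firstChild): header
After 7 (parentNode): div
After 8 (lastChild): h3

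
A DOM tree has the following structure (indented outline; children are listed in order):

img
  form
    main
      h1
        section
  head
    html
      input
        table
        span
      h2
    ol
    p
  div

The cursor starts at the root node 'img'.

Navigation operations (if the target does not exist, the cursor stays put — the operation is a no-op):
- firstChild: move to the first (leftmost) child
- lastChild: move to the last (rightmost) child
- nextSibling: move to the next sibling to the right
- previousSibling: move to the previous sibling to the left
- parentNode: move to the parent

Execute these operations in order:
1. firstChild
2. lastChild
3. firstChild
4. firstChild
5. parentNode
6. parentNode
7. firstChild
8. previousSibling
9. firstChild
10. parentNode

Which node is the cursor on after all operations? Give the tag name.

Answer: h1

Derivation:
After 1 (firstChild): form
After 2 (lastChild): main
After 3 (firstChild): h1
After 4 (firstChild): section
After 5 (parentNode): h1
After 6 (parentNode): main
After 7 (firstChild): h1
After 8 (previousSibling): h1 (no-op, stayed)
After 9 (firstChild): section
After 10 (parentNode): h1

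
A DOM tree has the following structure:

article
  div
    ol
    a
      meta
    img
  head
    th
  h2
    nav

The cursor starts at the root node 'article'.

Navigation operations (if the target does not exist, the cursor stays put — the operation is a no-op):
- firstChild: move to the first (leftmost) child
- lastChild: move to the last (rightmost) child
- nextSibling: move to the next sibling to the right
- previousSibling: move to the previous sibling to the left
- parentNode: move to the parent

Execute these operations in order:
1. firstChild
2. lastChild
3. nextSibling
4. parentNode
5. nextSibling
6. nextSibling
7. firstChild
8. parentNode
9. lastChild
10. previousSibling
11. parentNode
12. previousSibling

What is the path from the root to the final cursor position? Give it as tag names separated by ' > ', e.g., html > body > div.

Answer: article > head

Derivation:
After 1 (firstChild): div
After 2 (lastChild): img
After 3 (nextSibling): img (no-op, stayed)
After 4 (parentNode): div
After 5 (nextSibling): head
After 6 (nextSibling): h2
After 7 (firstChild): nav
After 8 (parentNode): h2
After 9 (lastChild): nav
After 10 (previousSibling): nav (no-op, stayed)
After 11 (parentNode): h2
After 12 (previousSibling): head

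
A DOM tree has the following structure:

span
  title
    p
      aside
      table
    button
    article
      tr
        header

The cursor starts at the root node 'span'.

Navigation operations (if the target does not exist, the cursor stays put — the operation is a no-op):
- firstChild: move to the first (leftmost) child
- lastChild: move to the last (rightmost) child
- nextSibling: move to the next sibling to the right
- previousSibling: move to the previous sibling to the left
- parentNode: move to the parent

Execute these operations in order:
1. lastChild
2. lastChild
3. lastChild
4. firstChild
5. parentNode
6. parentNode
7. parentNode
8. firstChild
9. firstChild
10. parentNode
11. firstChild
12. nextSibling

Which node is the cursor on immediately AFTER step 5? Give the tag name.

Answer: tr

Derivation:
After 1 (lastChild): title
After 2 (lastChild): article
After 3 (lastChild): tr
After 4 (firstChild): header
After 5 (parentNode): tr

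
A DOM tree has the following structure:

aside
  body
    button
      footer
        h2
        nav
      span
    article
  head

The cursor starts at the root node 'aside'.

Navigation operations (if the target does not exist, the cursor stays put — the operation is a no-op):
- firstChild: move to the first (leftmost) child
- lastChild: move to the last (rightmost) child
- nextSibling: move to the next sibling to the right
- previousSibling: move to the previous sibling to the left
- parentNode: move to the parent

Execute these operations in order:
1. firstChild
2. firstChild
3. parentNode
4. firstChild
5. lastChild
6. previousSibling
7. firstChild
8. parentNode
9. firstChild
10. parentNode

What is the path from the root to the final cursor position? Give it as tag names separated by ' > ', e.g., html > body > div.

Answer: aside > body > button > footer

Derivation:
After 1 (firstChild): body
After 2 (firstChild): button
After 3 (parentNode): body
After 4 (firstChild): button
After 5 (lastChild): span
After 6 (previousSibling): footer
After 7 (firstChild): h2
After 8 (parentNode): footer
After 9 (firstChild): h2
After 10 (parentNode): footer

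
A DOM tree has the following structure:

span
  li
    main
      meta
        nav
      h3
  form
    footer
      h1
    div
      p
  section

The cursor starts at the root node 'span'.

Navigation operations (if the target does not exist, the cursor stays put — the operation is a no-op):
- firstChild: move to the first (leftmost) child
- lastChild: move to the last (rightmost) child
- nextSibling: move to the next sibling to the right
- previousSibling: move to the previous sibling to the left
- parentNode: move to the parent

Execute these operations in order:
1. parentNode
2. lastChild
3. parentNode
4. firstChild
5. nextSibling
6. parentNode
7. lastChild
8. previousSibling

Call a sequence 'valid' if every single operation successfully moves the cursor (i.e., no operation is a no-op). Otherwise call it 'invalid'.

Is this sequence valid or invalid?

After 1 (parentNode): span (no-op, stayed)
After 2 (lastChild): section
After 3 (parentNode): span
After 4 (firstChild): li
After 5 (nextSibling): form
After 6 (parentNode): span
After 7 (lastChild): section
After 8 (previousSibling): form

Answer: invalid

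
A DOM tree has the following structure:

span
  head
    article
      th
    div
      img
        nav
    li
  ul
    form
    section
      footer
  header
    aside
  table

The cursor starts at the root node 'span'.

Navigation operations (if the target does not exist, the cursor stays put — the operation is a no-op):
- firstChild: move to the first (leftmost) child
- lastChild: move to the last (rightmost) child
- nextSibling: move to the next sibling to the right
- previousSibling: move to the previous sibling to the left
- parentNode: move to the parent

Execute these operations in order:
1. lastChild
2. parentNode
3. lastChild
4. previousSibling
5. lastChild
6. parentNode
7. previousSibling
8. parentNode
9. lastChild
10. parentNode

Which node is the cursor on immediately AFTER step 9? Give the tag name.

Answer: table

Derivation:
After 1 (lastChild): table
After 2 (parentNode): span
After 3 (lastChild): table
After 4 (previousSibling): header
After 5 (lastChild): aside
After 6 (parentNode): header
After 7 (previousSibling): ul
After 8 (parentNode): span
After 9 (lastChild): table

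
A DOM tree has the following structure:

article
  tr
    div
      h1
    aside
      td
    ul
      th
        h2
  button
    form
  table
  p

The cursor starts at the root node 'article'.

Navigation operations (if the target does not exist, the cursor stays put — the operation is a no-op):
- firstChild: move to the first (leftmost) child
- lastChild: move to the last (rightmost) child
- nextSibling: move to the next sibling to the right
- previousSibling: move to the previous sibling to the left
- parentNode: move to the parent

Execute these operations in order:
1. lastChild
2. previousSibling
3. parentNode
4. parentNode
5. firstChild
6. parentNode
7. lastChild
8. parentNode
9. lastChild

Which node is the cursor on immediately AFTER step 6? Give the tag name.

Answer: article

Derivation:
After 1 (lastChild): p
After 2 (previousSibling): table
After 3 (parentNode): article
After 4 (parentNode): article (no-op, stayed)
After 5 (firstChild): tr
After 6 (parentNode): article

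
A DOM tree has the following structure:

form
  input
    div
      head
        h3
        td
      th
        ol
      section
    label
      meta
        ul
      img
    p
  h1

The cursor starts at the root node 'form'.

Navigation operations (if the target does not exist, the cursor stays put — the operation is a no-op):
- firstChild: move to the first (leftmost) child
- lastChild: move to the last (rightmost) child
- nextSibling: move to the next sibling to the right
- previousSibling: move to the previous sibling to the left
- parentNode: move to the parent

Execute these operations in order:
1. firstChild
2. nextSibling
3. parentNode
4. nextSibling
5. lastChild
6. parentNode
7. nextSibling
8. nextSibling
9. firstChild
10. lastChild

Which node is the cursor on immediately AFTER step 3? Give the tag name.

Answer: form

Derivation:
After 1 (firstChild): input
After 2 (nextSibling): h1
After 3 (parentNode): form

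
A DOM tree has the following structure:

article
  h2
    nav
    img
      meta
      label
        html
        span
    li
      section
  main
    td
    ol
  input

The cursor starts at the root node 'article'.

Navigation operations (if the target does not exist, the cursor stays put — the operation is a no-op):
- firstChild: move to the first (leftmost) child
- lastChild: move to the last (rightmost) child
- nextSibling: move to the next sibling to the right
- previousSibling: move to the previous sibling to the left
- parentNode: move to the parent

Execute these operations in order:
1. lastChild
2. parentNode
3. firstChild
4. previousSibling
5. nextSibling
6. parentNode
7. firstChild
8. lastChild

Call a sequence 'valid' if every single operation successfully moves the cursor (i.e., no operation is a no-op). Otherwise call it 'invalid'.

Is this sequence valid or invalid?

Answer: invalid

Derivation:
After 1 (lastChild): input
After 2 (parentNode): article
After 3 (firstChild): h2
After 4 (previousSibling): h2 (no-op, stayed)
After 5 (nextSibling): main
After 6 (parentNode): article
After 7 (firstChild): h2
After 8 (lastChild): li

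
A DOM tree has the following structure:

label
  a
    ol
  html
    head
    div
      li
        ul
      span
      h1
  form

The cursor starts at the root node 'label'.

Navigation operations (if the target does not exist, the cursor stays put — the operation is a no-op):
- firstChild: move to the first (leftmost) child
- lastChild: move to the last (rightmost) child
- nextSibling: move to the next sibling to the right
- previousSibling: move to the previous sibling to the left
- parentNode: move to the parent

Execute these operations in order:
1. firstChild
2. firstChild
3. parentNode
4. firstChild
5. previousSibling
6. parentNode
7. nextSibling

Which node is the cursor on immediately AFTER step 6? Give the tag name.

After 1 (firstChild): a
After 2 (firstChild): ol
After 3 (parentNode): a
After 4 (firstChild): ol
After 5 (previousSibling): ol (no-op, stayed)
After 6 (parentNode): a

Answer: a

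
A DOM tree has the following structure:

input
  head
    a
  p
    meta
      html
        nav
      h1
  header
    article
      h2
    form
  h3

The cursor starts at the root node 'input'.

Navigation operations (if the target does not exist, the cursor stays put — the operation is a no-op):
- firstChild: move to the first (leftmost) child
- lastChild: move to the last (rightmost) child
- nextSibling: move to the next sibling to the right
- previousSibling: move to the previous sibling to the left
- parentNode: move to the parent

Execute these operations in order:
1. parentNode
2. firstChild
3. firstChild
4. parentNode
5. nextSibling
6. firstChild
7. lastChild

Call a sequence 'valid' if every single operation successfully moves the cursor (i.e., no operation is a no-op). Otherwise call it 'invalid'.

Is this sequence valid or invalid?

After 1 (parentNode): input (no-op, stayed)
After 2 (firstChild): head
After 3 (firstChild): a
After 4 (parentNode): head
After 5 (nextSibling): p
After 6 (firstChild): meta
After 7 (lastChild): h1

Answer: invalid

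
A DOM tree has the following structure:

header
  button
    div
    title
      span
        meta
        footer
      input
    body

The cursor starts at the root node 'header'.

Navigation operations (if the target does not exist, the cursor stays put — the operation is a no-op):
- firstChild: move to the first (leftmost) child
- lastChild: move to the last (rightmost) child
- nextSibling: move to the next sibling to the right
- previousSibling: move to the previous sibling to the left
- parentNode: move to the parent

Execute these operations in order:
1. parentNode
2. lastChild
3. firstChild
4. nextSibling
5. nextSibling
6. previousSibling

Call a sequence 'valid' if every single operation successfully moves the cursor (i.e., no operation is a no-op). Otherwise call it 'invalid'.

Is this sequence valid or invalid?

After 1 (parentNode): header (no-op, stayed)
After 2 (lastChild): button
After 3 (firstChild): div
After 4 (nextSibling): title
After 5 (nextSibling): body
After 6 (previousSibling): title

Answer: invalid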